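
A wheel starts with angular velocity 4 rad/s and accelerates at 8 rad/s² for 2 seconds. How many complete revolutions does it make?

θ = ω₀t + ½αt² = 4×2 + ½×8×2² = 24.0 rad
Total revolutions = θ/(2π) = 24.0/(2π) = 3.82
Complete revolutions = ⌊3.82⌋ = 3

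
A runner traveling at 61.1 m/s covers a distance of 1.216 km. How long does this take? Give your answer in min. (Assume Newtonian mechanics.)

d = 1.216 km × 1000.0 = 1216.0 m
t = d / v = 1216.0 / 61.1 = 19.9018 s
t = 19.9018 s / 60.0 = 0.3317 min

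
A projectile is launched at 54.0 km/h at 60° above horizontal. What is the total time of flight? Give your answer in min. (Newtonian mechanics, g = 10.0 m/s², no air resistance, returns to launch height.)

v₀ = 54.0 km/h × 0.2777777777777778 = 15.0 m/s
T = 2 × v₀ × sin(θ) / g = 2 × 15.0 × sin(60°) / 10.0 = 2 × 15.0 × 0.866025 / 10.0 = 2.59808 s
T = 2.59808 s / 60.0 = 0.0433 min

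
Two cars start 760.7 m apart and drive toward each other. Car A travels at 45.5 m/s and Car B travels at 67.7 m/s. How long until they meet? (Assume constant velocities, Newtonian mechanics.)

Combined speed: v_combined = 45.5 + 67.7 = 113.2 m/s
Time to meet: t = d/v_combined = 760.7/113.2 = 6.72 s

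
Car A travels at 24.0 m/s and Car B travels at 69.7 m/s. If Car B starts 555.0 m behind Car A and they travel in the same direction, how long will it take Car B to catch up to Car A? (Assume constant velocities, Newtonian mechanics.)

Relative speed: v_rel = 69.7 - 24.0 = 45.7 m/s
Time to catch: t = d₀/v_rel = 555.0/45.7 = 12.14 s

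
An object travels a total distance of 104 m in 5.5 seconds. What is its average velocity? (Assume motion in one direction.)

v_avg = Δd / Δt = 104 / 5.5 = 18.91 m/s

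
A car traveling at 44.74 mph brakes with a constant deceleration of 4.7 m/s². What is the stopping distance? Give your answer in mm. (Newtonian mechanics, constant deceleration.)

v₀ = 44.74 mph × 0.44704 = 20.0006 m/s
d = v₀² / (2a) = 20.0006² / (2 × 4.7) = 400.024 / 9.4 = 42.5557 m
d = 42.5557 m / 0.001 = 42560 mm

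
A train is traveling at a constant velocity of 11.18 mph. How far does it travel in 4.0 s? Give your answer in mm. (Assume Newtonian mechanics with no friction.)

v = 11.18 mph × 0.44704 = 4.99791 m/s
d = v × t = 4.99791 × 4.0 = 19.9916 m
d = 19.9916 m / 0.001 = 19990 mm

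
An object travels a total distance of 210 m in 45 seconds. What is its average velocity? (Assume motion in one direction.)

v_avg = Δd / Δt = 210 / 45 = 4.67 m/s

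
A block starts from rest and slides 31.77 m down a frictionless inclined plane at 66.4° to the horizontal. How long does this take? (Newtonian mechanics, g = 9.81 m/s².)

a = g sin(θ) = 9.81 × sin(66.4°) = 8.9895 m/s²
t = √(2d/a) = √(2 × 31.77 / 8.9895) = 2.66 s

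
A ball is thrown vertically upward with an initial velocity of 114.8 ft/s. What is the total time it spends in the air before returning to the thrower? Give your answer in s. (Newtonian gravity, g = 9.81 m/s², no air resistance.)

v₀ = 114.8 ft/s × 0.3048 = 34.991 m/s
t_total = 2 × v₀ / g = 2 × 34.991 / 9.81 = 7.134 s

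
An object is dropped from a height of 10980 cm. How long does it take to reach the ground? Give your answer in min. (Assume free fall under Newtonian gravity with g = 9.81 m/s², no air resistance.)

h = 10980 cm × 0.01 = 109.8 m
t = √(2h/g) = √(2 × 109.8 / 9.81) = 4.73131 s
t = 4.73131 s / 60.0 = 0.07886 min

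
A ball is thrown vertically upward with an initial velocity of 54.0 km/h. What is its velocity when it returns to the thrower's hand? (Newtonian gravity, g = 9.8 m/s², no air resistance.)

By conservation of energy (no air resistance), the ball returns to the throw height with the same speed as launch, but directed downward.
|v_ground| = v₀ = 54.0 km/h
v_ground = 54.0 km/h (downward)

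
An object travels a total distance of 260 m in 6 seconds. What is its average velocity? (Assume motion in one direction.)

v_avg = Δd / Δt = 260 / 6 = 43.33 m/s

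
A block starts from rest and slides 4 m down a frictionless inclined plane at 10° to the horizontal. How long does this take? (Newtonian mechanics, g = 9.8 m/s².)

a = g sin(θ) = 9.8 × sin(10°) = 1.7018 m/s²
t = √(2d/a) = √(2 × 4 / 1.7018) = 2.17 s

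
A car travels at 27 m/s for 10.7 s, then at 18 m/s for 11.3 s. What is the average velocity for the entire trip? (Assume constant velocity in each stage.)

d₁ = v₁t₁ = 27 × 10.7 = 288.9 m
d₂ = v₂t₂ = 18 × 11.3 = 203.4 m
d_total = 492.3 m, t_total = 22.0 s
v_avg = d_total/t_total = 492.3/22.0 = 22.38 m/s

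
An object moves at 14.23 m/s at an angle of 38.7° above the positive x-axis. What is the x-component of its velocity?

vₓ = v cos(θ) = 14.23 × cos(38.7°) = 11.11 m/s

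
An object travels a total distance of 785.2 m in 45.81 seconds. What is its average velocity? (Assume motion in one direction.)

v_avg = Δd / Δt = 785.2 / 45.81 = 17.14 m/s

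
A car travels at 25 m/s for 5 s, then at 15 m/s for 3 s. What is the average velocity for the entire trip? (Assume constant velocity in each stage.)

d₁ = v₁t₁ = 25 × 5 = 125 m
d₂ = v₂t₂ = 15 × 3 = 45 m
d_total = 170 m, t_total = 8 s
v_avg = d_total/t_total = 170/8 = 21.25 m/s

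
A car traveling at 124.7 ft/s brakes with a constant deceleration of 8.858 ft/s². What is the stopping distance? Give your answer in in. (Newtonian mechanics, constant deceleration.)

v₀ = 124.7 ft/s × 0.3048 = 38.0086 m/s
a = 8.858 ft/s² × 0.3048 = 2.69992 m/s²
d = v₀² / (2a) = 38.0086² / (2 × 2.69992) = 1444.65 / 5.39984 = 267.536 m
d = 267.536 m / 0.0254 = 10530 in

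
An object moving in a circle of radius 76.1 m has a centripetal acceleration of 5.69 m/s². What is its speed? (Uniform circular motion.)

v = √(a_c × r) = √(5.69 × 76.1) = 20.81 m/s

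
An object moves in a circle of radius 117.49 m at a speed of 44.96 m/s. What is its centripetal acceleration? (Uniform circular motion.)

a_c = v²/r = 44.96²/117.49 = 2021.4016/117.49 = 17.2 m/s²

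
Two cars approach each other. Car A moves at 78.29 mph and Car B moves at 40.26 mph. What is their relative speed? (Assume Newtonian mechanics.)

v_rel = v_A + v_B = 78.29 + 40.26 = 118.55 mph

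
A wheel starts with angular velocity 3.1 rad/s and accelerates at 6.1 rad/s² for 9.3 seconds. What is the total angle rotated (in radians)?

θ = ω₀t + ½αt² = 3.1×9.3 + ½×6.1×9.3² = 292.62 rad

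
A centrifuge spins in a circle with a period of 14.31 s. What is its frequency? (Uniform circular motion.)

f = 1/T = 1/14.31 = 0.0699 Hz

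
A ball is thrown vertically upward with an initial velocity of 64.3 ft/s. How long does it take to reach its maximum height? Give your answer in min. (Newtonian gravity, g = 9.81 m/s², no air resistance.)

v₀ = 64.3 ft/s × 0.3048 = 19.5986 m/s
t_up = v₀ / g = 19.5986 / 9.81 = 1.99782 s
t_up = 1.99782 s / 60.0 = 0.0333 min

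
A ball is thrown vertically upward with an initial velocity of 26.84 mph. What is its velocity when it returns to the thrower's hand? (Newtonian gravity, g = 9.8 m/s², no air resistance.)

By conservation of energy (no air resistance), the ball returns to the throw height with the same speed as launch, but directed downward.
|v_ground| = v₀ = 26.84 mph
v_ground = 26.84 mph (downward)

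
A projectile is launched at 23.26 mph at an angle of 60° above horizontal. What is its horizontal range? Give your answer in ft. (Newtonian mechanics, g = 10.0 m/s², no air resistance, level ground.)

v₀ = 23.26 mph × 0.44704 = 10.3982 m/s
R = v₀² × sin(2θ) / g = 10.3982² × sin(2 × 60°) / 10.0 = 108.123 × 0.866025 / 10.0 = 9.36372 m
R = 9.36372 m / 0.3048 = 30.72 ft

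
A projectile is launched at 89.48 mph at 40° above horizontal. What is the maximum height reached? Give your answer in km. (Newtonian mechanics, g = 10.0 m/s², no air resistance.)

v₀ = 89.48 mph × 0.44704 = 40.0011 m/s
H = v₀² × sin²(θ) / (2g) = 40.0011² × sin(40°)² / (2 × 10.0) = 1600.09 × 0.413176 / 20.0 = 33.0559 m
H = 33.0559 m / 1000.0 = 0.03306 km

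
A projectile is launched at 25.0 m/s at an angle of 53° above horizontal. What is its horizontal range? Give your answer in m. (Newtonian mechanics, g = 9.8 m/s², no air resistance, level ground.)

R = v₀² × sin(2θ) / g = 25.0² × sin(2 × 53°) / 9.8 = 625.0 × 0.961262 / 9.8 = 61.3 m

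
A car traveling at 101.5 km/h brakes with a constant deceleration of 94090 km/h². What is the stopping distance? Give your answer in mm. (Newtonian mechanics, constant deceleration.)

v₀ = 101.5 km/h × 0.2777777777777778 = 28.1944 m/s
a = 94090 km/h² × 7.716049382716049e-05 = 7.26003 m/s²
d = v₀² / (2a) = 28.1944² / (2 × 7.26003) = 794.924 / 14.5201 = 54.7465 m
d = 54.7465 m / 0.001 = 54750 mm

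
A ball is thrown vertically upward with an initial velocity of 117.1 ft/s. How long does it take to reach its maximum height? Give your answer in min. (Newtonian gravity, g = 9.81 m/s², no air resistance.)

v₀ = 117.1 ft/s × 0.3048 = 35.6921 m/s
t_up = v₀ / g = 35.6921 / 9.81 = 3.63834 s
t_up = 3.63834 s / 60.0 = 0.06064 min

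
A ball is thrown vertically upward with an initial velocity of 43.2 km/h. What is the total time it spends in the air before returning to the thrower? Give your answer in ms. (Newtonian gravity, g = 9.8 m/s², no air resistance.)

v₀ = 43.2 km/h × 0.2777777777777778 = 12.0 m/s
t_total = 2 × v₀ / g = 2 × 12.0 / 9.8 = 2.44898 s
t_total = 2.44898 s / 0.001 = 2449 ms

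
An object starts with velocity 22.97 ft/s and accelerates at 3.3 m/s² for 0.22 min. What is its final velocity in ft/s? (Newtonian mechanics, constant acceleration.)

v₀ = 22.97 ft/s × 0.3048 = 7.00126 m/s
t = 0.22 min × 60.0 = 13.2 s
v = v₀ + a × t = 7.00126 + 3.3 × 13.2 = 50.5613 m/s
v = 50.5613 m/s / 0.3048 = 165.9 ft/s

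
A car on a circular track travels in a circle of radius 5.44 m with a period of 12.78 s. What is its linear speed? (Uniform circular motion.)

v = 2πr/T = 2π×5.44/12.78 = 2.67 m/s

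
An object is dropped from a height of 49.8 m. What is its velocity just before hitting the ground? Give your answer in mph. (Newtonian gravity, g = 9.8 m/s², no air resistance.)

v = √(2gh) = √(2 × 9.8 × 49.8) = 31.2423 m/s
v = 31.2423 m/s / 0.44704 = 69.89 mph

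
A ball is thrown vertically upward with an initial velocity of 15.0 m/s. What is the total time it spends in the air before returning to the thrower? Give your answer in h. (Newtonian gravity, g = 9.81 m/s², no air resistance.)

t_total = 2 × v₀ / g = 2 × 15.0 / 9.81 = 3.0581 s
t_total = 3.0581 s / 3600.0 = 0.0008495 h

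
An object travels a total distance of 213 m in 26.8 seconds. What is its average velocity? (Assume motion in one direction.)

v_avg = Δd / Δt = 213 / 26.8 = 7.95 m/s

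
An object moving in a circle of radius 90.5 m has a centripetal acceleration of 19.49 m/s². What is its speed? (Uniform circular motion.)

v = √(a_c × r) = √(19.49 × 90.5) = 42.0 m/s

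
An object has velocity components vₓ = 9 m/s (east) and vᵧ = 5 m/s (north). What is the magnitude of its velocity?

|v| = √(vₓ² + vᵧ²) = √(9² + 5²) = √(106) = 10.3 m/s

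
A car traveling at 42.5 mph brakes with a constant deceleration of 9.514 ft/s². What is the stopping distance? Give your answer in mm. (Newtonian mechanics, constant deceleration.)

v₀ = 42.5 mph × 0.44704 = 18.9992 m/s
a = 9.514 ft/s² × 0.3048 = 2.89987 m/s²
d = v₀² / (2a) = 18.9992² / (2 × 2.89987) = 360.97 / 5.79974 = 62.239 m
d = 62.239 m / 0.001 = 62240 mm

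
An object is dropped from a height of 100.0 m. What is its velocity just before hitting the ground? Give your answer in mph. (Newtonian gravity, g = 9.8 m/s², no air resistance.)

v = √(2gh) = √(2 × 9.8 × 100.0) = 44.2719 m/s
v = 44.2719 m/s / 0.44704 = 99.03 mph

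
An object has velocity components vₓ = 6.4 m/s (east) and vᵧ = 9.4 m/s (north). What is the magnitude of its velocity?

|v| = √(vₓ² + vᵧ²) = √(6.4² + 9.4²) = √(129.32) = 11.37 m/s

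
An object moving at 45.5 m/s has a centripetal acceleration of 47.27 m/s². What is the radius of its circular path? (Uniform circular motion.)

r = v²/a_c = 45.5²/47.27 = 43.8 m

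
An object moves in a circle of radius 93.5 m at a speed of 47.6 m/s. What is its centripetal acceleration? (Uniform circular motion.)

a_c = v²/r = 47.6²/93.5 = 2265.76/93.5 = 24.23 m/s²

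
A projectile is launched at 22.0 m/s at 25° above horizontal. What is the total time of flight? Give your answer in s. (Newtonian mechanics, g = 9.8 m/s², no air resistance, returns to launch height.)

T = 2 × v₀ × sin(θ) / g = 2 × 22.0 × sin(25°) / 9.8 = 2 × 22.0 × 0.422618 / 9.8 = 1.897 s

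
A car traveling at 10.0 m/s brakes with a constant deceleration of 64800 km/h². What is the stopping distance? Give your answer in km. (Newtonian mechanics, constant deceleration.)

a = 64800 km/h² × 7.716049382716049e-05 = 5.0 m/s²
d = v₀² / (2a) = 10.0² / (2 × 5.0) = 100.0 / 10.0 = 10.0 m
d = 10.0 m / 1000.0 = 0.01 km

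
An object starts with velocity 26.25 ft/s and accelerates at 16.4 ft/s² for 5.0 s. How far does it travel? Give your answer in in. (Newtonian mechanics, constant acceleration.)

v₀ = 26.25 ft/s × 0.3048 = 8.001 m/s
a = 16.4 ft/s² × 0.3048 = 4.99872 m/s²
d = v₀ × t + ½ × a × t² = 8.001 × 5.0 + 0.5 × 4.99872 × 5.0² = 102.489 m
d = 102.489 m / 0.0254 = 4035 in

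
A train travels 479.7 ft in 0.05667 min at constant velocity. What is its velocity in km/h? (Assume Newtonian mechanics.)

d = 479.7 ft × 0.3048 = 146.213 m
t = 0.05667 min × 60.0 = 3.4002 s
v = d / t = 146.213 / 3.4002 = 43.0013 m/s
v = 43.0013 m/s / 0.2777777777777778 = 154.8 km/h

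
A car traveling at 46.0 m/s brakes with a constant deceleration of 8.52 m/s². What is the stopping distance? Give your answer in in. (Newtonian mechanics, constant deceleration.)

d = v₀² / (2a) = 46.0² / (2 × 8.52) = 2116.0 / 17.04 = 124.178 m
d = 124.178 m / 0.0254 = 4889 in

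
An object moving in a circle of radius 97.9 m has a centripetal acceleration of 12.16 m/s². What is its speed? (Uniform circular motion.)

v = √(a_c × r) = √(12.16 × 97.9) = 34.5 m/s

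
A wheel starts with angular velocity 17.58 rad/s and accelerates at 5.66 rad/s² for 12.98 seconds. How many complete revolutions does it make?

θ = ω₀t + ½αt² = 17.58×12.98 + ½×5.66×12.98² = 704.987932 rad
Total revolutions = θ/(2π) = 704.987932/(2π) = 112.2
Complete revolutions = ⌊112.2⌋ = 112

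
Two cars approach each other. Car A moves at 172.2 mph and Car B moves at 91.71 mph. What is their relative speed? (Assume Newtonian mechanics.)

v_rel = v_A + v_B = 172.2 + 91.71 = 263.91 mph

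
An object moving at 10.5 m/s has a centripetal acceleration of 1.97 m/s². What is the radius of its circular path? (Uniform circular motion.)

r = v²/a_c = 10.5²/1.97 = 55.96 m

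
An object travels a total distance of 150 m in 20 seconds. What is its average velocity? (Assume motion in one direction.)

v_avg = Δd / Δt = 150 / 20 = 7.5 m/s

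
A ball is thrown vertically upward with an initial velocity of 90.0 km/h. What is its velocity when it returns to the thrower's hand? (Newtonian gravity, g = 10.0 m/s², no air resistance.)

By conservation of energy (no air resistance), the ball returns to the throw height with the same speed as launch, but directed downward.
|v_ground| = v₀ = 90.0 km/h
v_ground = 90.0 km/h (downward)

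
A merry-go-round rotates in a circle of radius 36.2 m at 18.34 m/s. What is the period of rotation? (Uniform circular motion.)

T = 2πr/v = 2π×36.2/18.34 = 12.4 s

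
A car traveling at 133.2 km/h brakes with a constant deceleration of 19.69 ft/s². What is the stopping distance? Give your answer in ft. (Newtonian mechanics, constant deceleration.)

v₀ = 133.2 km/h × 0.2777777777777778 = 37.0 m/s
a = 19.69 ft/s² × 0.3048 = 6.00151 m/s²
d = v₀² / (2a) = 37.0² / (2 × 6.00151) = 1369.0 / 12.003 = 114.055 m
d = 114.055 m / 0.3048 = 374.2 ft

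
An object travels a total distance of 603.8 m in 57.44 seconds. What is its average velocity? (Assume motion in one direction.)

v_avg = Δd / Δt = 603.8 / 57.44 = 10.51 m/s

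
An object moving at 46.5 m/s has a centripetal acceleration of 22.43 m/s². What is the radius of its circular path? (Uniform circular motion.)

r = v²/a_c = 46.5²/22.43 = 96.4 m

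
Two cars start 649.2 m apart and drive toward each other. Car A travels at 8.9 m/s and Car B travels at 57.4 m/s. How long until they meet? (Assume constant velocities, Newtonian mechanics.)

Combined speed: v_combined = 8.9 + 57.4 = 66.3 m/s
Time to meet: t = d/v_combined = 649.2/66.3 = 9.79 s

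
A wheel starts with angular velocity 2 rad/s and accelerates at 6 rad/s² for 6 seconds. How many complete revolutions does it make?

θ = ω₀t + ½αt² = 2×6 + ½×6×6² = 120.0 rad
Total revolutions = θ/(2π) = 120.0/(2π) = 19.1
Complete revolutions = ⌊19.1⌋ = 19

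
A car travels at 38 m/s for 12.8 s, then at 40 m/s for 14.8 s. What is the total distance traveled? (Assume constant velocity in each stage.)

d₁ = v₁t₁ = 38 × 12.8 = 486.4 m
d₂ = v₂t₂ = 40 × 14.8 = 592.0 m
d_total = 486.4 + 592.0 = 1078.4 m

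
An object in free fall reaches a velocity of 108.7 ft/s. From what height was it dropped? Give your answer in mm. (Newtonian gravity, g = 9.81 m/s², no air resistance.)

v = 108.7 ft/s × 0.3048 = 33.1318 m/s
h = v² / (2g) = 33.1318² / (2 × 9.81) = 55.9488 m
h = 55.9488 m / 0.001 = 55950 mm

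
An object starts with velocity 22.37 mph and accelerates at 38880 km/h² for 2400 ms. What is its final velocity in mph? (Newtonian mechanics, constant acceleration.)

v₀ = 22.37 mph × 0.44704 = 10.0003 m/s
a = 38880 km/h² × 7.716049382716049e-05 = 3.0 m/s²
t = 2400 ms × 0.001 = 2.4 s
v = v₀ + a × t = 10.0003 + 3.0 × 2.4 = 17.2003 m/s
v = 17.2003 m/s / 0.44704 = 38.48 mph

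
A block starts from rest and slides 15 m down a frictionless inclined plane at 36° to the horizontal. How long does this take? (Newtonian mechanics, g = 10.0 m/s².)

a = g sin(θ) = 10.0 × sin(36°) = 5.8779 m/s²
t = √(2d/a) = √(2 × 15 / 5.8779) = 2.26 s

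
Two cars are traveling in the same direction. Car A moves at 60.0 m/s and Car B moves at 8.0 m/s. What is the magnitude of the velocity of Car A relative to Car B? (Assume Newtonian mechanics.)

v_rel = |v_A - v_B| = |60.0 - 8.0| = 52.0 m/s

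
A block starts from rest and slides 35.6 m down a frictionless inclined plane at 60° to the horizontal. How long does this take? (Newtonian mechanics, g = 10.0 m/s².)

a = g sin(θ) = 10.0 × sin(60°) = 8.6603 m/s²
t = √(2d/a) = √(2 × 35.6 / 8.6603) = 2.87 s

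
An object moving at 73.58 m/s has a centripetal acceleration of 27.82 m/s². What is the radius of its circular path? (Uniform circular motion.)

r = v²/a_c = 73.58²/27.82 = 194.61 m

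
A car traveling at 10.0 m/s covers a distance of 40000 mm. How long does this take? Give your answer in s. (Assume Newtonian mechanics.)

d = 40000 mm × 0.001 = 40.0 m
t = d / v = 40.0 / 10.0 = 4.0 s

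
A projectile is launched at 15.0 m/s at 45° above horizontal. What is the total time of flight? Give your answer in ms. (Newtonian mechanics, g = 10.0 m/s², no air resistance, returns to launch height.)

T = 2 × v₀ × sin(θ) / g = 2 × 15.0 × sin(45°) / 10.0 = 2 × 15.0 × 0.707107 / 10.0 = 2.12132 s
T = 2.12132 s / 0.001 = 2121 ms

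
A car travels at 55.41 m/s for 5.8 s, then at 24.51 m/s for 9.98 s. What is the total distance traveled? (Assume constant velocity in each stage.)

d₁ = v₁t₁ = 55.41 × 5.8 = 321.378 m
d₂ = v₂t₂ = 24.51 × 9.98 = 244.6098 m
d_total = 321.378 + 244.6098 = 565.99 m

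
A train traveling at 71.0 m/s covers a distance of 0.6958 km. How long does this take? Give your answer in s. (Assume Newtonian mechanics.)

d = 0.6958 km × 1000.0 = 695.8 m
t = d / v = 695.8 / 71.0 = 9.8 s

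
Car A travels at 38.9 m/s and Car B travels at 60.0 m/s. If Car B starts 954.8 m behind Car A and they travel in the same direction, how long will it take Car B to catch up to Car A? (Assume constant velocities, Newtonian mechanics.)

Relative speed: v_rel = 60.0 - 38.9 = 21.1 m/s
Time to catch: t = d₀/v_rel = 954.8/21.1 = 45.25 s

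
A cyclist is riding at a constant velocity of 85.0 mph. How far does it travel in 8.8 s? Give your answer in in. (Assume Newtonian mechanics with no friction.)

v = 85.0 mph × 0.44704 = 37.9984 m/s
d = v × t = 37.9984 × 8.8 = 334.386 m
d = 334.386 m / 0.0254 = 13160 in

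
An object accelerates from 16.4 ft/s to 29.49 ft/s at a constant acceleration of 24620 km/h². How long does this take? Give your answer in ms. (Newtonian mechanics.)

v₀ = 16.4 ft/s × 0.3048 = 4.99872 m/s
v = 29.49 ft/s × 0.3048 = 8.98855 m/s
a = 24620 km/h² × 7.716049382716049e-05 = 1.89969 m/s²
t = (v - v₀) / a = (8.98855 - 4.99872) / 1.89969 = 2.10025 s
t = 2.10025 s / 0.001 = 2100 ms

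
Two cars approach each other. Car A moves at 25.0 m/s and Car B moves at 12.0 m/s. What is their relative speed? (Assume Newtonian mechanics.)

v_rel = v_A + v_B = 25.0 + 12.0 = 37.0 m/s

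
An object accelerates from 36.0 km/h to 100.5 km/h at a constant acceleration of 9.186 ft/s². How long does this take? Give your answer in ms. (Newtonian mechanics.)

v₀ = 36.0 km/h × 0.2777777777777778 = 10.0 m/s
v = 100.5 km/h × 0.2777777777777778 = 27.9167 m/s
a = 9.186 ft/s² × 0.3048 = 2.79989 m/s²
t = (v - v₀) / a = (27.9167 - 10.0) / 2.79989 = 6.39907 s
t = 6.39907 s / 0.001 = 6399 ms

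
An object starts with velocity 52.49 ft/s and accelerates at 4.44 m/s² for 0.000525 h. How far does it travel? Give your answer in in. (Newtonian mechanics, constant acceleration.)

v₀ = 52.49 ft/s × 0.3048 = 15.999 m/s
t = 0.000525 h × 3600.0 = 1.89 s
d = v₀ × t + ½ × a × t² = 15.999 × 1.89 + 0.5 × 4.44 × 1.89² = 38.1682 m
d = 38.1682 m / 0.0254 = 1503 in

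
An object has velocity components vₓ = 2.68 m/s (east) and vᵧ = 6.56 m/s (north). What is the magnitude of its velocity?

|v| = √(vₓ² + vᵧ²) = √(2.68² + 6.56²) = √(50.216) = 7.09 m/s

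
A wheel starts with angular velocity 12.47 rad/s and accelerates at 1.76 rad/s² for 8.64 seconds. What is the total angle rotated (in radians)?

θ = ω₀t + ½αt² = 12.47×8.64 + ½×1.76×8.64² = 173.43 rad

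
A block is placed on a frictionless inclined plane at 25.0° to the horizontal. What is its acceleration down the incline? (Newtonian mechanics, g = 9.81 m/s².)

a = g sin(θ) = 9.81 × sin(25.0°) = 9.81 × 0.4226 = 4.15 m/s²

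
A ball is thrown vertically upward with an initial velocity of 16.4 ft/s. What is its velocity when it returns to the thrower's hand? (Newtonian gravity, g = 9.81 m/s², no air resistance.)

By conservation of energy (no air resistance), the ball returns to the throw height with the same speed as launch, but directed downward.
|v_ground| = v₀ = 16.4 ft/s
v_ground = 16.4 ft/s (downward)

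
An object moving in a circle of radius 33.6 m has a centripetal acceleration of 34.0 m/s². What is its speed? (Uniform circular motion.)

v = √(a_c × r) = √(34.0 × 33.6) = 33.8 m/s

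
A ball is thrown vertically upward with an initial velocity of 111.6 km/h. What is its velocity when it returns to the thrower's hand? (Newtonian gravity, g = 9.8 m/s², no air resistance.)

By conservation of energy (no air resistance), the ball returns to the throw height with the same speed as launch, but directed downward.
|v_ground| = v₀ = 111.6 km/h
v_ground = 111.6 km/h (downward)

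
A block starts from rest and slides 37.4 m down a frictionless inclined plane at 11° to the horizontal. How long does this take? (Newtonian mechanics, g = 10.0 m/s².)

a = g sin(θ) = 10.0 × sin(11°) = 1.9081 m/s²
t = √(2d/a) = √(2 × 37.4 / 1.9081) = 6.26 s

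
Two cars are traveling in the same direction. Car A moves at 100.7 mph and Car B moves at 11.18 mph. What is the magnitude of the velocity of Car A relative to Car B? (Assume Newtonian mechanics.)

v_rel = |v_A - v_B| = |100.7 - 11.18| = 89.52 mph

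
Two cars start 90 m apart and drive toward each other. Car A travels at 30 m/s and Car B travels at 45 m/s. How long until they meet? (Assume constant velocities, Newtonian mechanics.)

Combined speed: v_combined = 30 + 45 = 75 m/s
Time to meet: t = d/v_combined = 90/75 = 1.2 s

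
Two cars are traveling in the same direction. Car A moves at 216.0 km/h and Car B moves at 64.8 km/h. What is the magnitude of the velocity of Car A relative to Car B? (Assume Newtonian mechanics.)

v_rel = |v_A - v_B| = |216.0 - 64.8| = 151.2 km/h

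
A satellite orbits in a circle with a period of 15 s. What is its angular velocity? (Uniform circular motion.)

ω = 2π/T = 2π/15 = 0.4189 rad/s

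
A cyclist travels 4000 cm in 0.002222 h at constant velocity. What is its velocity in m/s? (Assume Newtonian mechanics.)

d = 4000 cm × 0.01 = 40.0 m
t = 0.002222 h × 3600.0 = 7.9992 s
v = d / t = 40.0 / 7.9992 = 5.001 m/s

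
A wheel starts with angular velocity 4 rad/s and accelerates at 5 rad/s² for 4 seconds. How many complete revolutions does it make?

θ = ω₀t + ½αt² = 4×4 + ½×5×4² = 56.0 rad
Total revolutions = θ/(2π) = 56.0/(2π) = 8.91
Complete revolutions = ⌊8.91⌋ = 8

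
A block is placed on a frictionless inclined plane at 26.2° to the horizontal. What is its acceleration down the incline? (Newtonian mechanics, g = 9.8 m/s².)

a = g sin(θ) = 9.8 × sin(26.2°) = 9.8 × 0.4415 = 4.33 m/s²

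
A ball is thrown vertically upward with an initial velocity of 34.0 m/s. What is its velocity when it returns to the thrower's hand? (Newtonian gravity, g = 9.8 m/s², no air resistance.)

By conservation of energy (no air resistance), the ball returns to the throw height with the same speed as launch, but directed downward.
|v_ground| = v₀ = 34.0 m/s
v_ground = 34.0 m/s (downward)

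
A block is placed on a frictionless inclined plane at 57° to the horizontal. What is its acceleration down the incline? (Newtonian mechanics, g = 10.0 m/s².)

a = g sin(θ) = 10.0 × sin(57°) = 10.0 × 0.8387 = 8.39 m/s²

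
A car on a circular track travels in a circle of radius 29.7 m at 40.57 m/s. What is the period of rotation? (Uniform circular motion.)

T = 2πr/v = 2π×29.7/40.57 = 4.6 s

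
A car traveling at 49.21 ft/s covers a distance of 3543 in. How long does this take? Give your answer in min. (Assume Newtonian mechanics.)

d = 3543 in × 0.0254 = 89.9922 m
v = 49.21 ft/s × 0.3048 = 14.9992 m/s
t = d / v = 89.9922 / 14.9992 = 5.9998 s
t = 5.9998 s / 60.0 = 0.1 min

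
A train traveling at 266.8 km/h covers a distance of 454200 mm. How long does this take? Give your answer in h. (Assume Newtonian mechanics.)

d = 454200 mm × 0.001 = 454.2 m
v = 266.8 km/h × 0.2777777777777778 = 74.1111 m/s
t = d / v = 454.2 / 74.1111 = 6.12864 s
t = 6.12864 s / 3600.0 = 0.001702 h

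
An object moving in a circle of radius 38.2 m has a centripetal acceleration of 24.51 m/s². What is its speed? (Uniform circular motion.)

v = √(a_c × r) = √(24.51 × 38.2) = 30.6 m/s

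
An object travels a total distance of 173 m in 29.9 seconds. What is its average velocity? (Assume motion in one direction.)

v_avg = Δd / Δt = 173 / 29.9 = 5.79 m/s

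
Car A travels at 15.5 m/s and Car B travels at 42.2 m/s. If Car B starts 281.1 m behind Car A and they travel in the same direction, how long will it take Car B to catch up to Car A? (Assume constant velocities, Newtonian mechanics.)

Relative speed: v_rel = 42.2 - 15.5 = 26.7 m/s
Time to catch: t = d₀/v_rel = 281.1/26.7 = 10.53 s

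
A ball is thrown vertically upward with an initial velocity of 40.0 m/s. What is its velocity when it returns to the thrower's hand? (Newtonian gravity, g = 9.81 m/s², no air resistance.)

By conservation of energy (no air resistance), the ball returns to the throw height with the same speed as launch, but directed downward.
|v_ground| = v₀ = 40.0 m/s
v_ground = 40.0 m/s (downward)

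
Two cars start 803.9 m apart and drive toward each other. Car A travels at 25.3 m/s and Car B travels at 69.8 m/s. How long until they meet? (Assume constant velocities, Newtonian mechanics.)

Combined speed: v_combined = 25.3 + 69.8 = 95.1 m/s
Time to meet: t = d/v_combined = 803.9/95.1 = 8.45 s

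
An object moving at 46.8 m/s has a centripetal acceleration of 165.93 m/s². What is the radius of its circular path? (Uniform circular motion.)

r = v²/a_c = 46.8²/165.93 = 13.2 m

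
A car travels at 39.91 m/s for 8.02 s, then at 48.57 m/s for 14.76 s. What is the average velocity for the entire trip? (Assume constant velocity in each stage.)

d₁ = v₁t₁ = 39.91 × 8.02 = 320.0782 m
d₂ = v₂t₂ = 48.57 × 14.76 = 716.8932 m
d_total = 1036.9714 m, t_total = 22.78 s
v_avg = d_total/t_total = 1036.9714/22.78 = 45.52 m/s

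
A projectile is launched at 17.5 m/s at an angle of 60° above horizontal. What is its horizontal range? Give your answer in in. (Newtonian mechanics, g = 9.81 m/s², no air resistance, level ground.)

R = v₀² × sin(2θ) / g = 17.5² × sin(2 × 60°) / 9.81 = 306.25 × 0.866025 / 9.81 = 27.0357 m
R = 27.0357 m / 0.0254 = 1064 in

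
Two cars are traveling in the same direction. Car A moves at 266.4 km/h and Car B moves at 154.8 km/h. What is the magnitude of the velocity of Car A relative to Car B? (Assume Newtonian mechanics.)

v_rel = |v_A - v_B| = |266.4 - 154.8| = 111.6 km/h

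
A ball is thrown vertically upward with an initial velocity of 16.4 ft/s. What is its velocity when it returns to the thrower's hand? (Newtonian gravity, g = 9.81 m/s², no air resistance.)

By conservation of energy (no air resistance), the ball returns to the throw height with the same speed as launch, but directed downward.
|v_ground| = v₀ = 16.4 ft/s
v_ground = 16.4 ft/s (downward)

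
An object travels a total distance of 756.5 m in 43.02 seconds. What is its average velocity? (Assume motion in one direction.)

v_avg = Δd / Δt = 756.5 / 43.02 = 17.58 m/s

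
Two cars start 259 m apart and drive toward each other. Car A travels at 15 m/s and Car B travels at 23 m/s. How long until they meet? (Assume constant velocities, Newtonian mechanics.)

Combined speed: v_combined = 15 + 23 = 38 m/s
Time to meet: t = d/v_combined = 259/38 = 6.82 s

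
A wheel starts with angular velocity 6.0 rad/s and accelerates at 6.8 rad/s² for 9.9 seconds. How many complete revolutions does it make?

θ = ω₀t + ½αt² = 6.0×9.9 + ½×6.8×9.9² = 392.634 rad
Total revolutions = θ/(2π) = 392.634/(2π) = 62.49
Complete revolutions = ⌊62.49⌋ = 62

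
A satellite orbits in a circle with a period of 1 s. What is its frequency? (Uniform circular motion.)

f = 1/T = 1/1 = 1.0 Hz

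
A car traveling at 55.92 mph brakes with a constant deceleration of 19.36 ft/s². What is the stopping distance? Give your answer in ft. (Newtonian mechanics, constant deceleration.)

v₀ = 55.92 mph × 0.44704 = 24.9985 m/s
a = 19.36 ft/s² × 0.3048 = 5.90093 m/s²
d = v₀² / (2a) = 24.9985² / (2 × 5.90093) = 624.925 / 11.8019 = 52.9512 m
d = 52.9512 m / 0.3048 = 173.7 ft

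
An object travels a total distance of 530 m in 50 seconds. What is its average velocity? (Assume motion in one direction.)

v_avg = Δd / Δt = 530 / 50 = 10.6 m/s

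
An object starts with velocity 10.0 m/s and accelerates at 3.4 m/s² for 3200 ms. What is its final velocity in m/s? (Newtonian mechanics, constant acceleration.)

t = 3200 ms × 0.001 = 3.2 s
v = v₀ + a × t = 10.0 + 3.4 × 3.2 = 20.88 m/s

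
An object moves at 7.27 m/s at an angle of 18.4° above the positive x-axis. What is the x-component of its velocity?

vₓ = v cos(θ) = 7.27 × cos(18.4°) = 6.9 m/s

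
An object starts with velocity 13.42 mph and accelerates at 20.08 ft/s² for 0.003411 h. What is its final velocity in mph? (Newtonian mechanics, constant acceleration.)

v₀ = 13.42 mph × 0.44704 = 5.99928 m/s
a = 20.08 ft/s² × 0.3048 = 6.12038 m/s²
t = 0.003411 h × 3600.0 = 12.2796 s
v = v₀ + a × t = 5.99928 + 6.12038 × 12.2796 = 81.1551 m/s
v = 81.1551 m/s / 0.44704 = 181.5 mph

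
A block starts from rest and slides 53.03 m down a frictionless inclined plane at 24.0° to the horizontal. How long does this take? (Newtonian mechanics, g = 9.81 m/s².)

a = g sin(θ) = 9.81 × sin(24.0°) = 3.9901 m/s²
t = √(2d/a) = √(2 × 53.03 / 3.9901) = 5.16 s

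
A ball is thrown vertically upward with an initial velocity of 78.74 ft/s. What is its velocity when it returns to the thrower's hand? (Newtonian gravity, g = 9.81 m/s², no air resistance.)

By conservation of energy (no air resistance), the ball returns to the throw height with the same speed as launch, but directed downward.
|v_ground| = v₀ = 78.74 ft/s
v_ground = 78.74 ft/s (downward)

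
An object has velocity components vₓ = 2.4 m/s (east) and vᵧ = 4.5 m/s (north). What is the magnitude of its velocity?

|v| = √(vₓ² + vᵧ²) = √(2.4² + 4.5²) = √(26.01) = 5.1 m/s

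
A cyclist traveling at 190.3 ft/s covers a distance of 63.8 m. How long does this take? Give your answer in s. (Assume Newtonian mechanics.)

v = 190.3 ft/s × 0.3048 = 58.0034 m/s
t = d / v = 63.8 / 58.0034 = 1.1 s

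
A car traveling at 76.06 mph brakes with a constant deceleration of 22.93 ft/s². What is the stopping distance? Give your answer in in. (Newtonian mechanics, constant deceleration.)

v₀ = 76.06 mph × 0.44704 = 34.0019 m/s
a = 22.93 ft/s² × 0.3048 = 6.98906 m/s²
d = v₀² / (2a) = 34.0019² / (2 × 6.98906) = 1156.13 / 13.9781 = 82.7101 m
d = 82.7101 m / 0.0254 = 3256 in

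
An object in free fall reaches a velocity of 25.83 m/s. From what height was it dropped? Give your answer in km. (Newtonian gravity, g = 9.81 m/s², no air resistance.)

h = v² / (2g) = 25.83² / (2 × 9.81) = 34.0056 m
h = 34.0056 m / 1000.0 = 0.03401 km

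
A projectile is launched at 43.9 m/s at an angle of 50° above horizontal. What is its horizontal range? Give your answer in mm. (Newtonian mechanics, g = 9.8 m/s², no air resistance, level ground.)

R = v₀² × sin(2θ) / g = 43.9² × sin(2 × 50°) / 9.8 = 1927.21 × 0.984808 / 9.8 = 193.667 m
R = 193.667 m / 0.001 = 193700 mm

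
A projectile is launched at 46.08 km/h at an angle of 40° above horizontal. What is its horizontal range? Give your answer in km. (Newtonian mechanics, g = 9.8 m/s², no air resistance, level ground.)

v₀ = 46.08 km/h × 0.2777777777777778 = 12.8 m/s
R = v₀² × sin(2θ) / g = 12.8² × sin(2 × 40°) / 9.8 = 163.84 × 0.984808 / 9.8 = 16.4644 m
R = 16.4644 m / 1000.0 = 0.01646 km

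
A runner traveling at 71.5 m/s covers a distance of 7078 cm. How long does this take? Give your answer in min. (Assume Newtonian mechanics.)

d = 7078 cm × 0.01 = 70.78 m
t = d / v = 70.78 / 71.5 = 0.98993 s
t = 0.98993 s / 60.0 = 0.0165 min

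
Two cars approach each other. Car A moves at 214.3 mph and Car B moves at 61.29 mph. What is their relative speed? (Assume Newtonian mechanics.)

v_rel = v_A + v_B = 214.3 + 61.29 = 275.59 mph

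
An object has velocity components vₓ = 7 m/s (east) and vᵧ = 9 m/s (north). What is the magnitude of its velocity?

|v| = √(vₓ² + vᵧ²) = √(7² + 9²) = √(130) = 11.4 m/s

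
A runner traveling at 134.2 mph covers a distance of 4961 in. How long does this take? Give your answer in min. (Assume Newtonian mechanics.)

d = 4961 in × 0.0254 = 126.009 m
v = 134.2 mph × 0.44704 = 59.9928 m/s
t = d / v = 126.009 / 59.9928 = 2.1004 s
t = 2.1004 s / 60.0 = 0.03501 min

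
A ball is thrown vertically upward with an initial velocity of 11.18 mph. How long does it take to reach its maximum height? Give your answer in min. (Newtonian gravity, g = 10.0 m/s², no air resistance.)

v₀ = 11.18 mph × 0.44704 = 4.99791 m/s
t_up = v₀ / g = 4.99791 / 10.0 = 0.499791 s
t_up = 0.499791 s / 60.0 = 0.00833 min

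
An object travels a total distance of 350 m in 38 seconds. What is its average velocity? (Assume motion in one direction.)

v_avg = Δd / Δt = 350 / 38 = 9.21 m/s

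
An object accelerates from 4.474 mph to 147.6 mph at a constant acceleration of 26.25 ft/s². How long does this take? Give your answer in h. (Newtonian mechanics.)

v₀ = 4.474 mph × 0.44704 = 2.00006 m/s
v = 147.6 mph × 0.44704 = 65.9831 m/s
a = 26.25 ft/s² × 0.3048 = 8.001 m/s²
t = (v - v₀) / a = (65.9831 - 2.00006) / 8.001 = 7.99688 s
t = 7.99688 s / 3600.0 = 0.002221 h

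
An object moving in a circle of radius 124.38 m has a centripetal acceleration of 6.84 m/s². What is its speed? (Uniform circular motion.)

v = √(a_c × r) = √(6.84 × 124.38) = 29.17 m/s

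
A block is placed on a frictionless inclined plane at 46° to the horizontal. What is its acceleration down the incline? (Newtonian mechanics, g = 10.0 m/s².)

a = g sin(θ) = 10.0 × sin(46°) = 10.0 × 0.7193 = 7.19 m/s²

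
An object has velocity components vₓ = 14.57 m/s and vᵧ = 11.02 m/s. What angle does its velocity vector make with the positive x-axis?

θ = arctan(vᵧ/vₓ) = arctan(11.02/14.57) = 37.1°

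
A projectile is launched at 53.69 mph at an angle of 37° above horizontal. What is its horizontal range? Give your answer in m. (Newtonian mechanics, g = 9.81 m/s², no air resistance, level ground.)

v₀ = 53.69 mph × 0.44704 = 24.0016 m/s
R = v₀² × sin(2θ) / g = 24.0016² × sin(2 × 37°) / 9.81 = 576.077 × 0.961262 / 9.81 = 56.45 m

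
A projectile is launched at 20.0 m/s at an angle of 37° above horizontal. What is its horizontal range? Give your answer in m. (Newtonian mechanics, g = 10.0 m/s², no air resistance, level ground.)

R = v₀² × sin(2θ) / g = 20.0² × sin(2 × 37°) / 10.0 = 400.0 × 0.961262 / 10.0 = 38.45 m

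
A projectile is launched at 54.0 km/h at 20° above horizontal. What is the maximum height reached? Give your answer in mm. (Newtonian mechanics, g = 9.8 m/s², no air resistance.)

v₀ = 54.0 km/h × 0.2777777777777778 = 15.0 m/s
H = v₀² × sin²(θ) / (2g) = 15.0² × sin(20°)² / (2 × 9.8) = 225.0 × 0.116978 / 19.6 = 1.34286 m
H = 1.34286 m / 0.001 = 1343 mm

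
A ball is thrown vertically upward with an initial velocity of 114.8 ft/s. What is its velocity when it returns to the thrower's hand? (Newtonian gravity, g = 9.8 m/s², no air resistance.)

By conservation of energy (no air resistance), the ball returns to the throw height with the same speed as launch, but directed downward.
|v_ground| = v₀ = 114.8 ft/s
v_ground = 114.8 ft/s (downward)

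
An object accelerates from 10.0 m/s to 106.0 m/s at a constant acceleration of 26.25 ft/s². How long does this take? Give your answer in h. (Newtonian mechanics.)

a = 26.25 ft/s² × 0.3048 = 8.001 m/s²
t = (v - v₀) / a = (106.0 - 10.0) / 8.001 = 11.9985 s
t = 11.9985 s / 3600.0 = 0.003333 h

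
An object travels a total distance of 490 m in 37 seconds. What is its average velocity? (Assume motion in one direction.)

v_avg = Δd / Δt = 490 / 37 = 13.24 m/s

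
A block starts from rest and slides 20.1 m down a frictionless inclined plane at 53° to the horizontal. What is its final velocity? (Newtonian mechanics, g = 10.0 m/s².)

a = g sin(θ) = 10.0 × sin(53°) = 7.9864 m/s²
v = √(2ad) = √(2 × 7.9864 × 20.1) = 17.92 m/s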